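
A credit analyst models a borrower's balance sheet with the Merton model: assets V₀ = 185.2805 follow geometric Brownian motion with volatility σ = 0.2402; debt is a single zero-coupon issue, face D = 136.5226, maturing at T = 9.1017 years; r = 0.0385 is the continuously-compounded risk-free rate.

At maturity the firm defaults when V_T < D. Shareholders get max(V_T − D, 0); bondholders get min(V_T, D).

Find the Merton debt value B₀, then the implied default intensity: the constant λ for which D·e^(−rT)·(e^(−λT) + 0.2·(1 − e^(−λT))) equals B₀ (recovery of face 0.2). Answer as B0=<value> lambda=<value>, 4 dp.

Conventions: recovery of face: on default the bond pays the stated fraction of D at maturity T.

B0=86.9187 lambda=0.0141

Work the structural quantities from V₀ = 185.2805 against face 136.5226:
d₁ = [ln(V₀/D) + (r + σ²/2)T] / (σ√T)
   = [ln(185.2805/136.5226) + (0.0385 + 0.5·0.2402²)·9.1017] / (0.2402·√9.1017)
   = [0.305381 + 0.612981] / 0.724660 = 1.267301
d₂ = d₁ − σ√T = 1.267301 − 0.724660 = 0.542641
N(d₁) = 0.897476,  N(d₂) = 0.706311,  e^(−rT) = 0.704395
E₀ = V₀·N(d₁) − D·e^(−rT)·N(d₂)
   = 185.2805·0.897476 − 136.5226·0.704395·0.706311 = 98.361756
B₀ = V₀ − E₀ = 185.2805 − 98.361756 = 86.918744
e^(−λT) = (B₀·e^(rT)/D − 0.2)/(1 − 0.2) = (86.9187·1.419657/136.5226 − 0.2)/0.8 = 0.87980159
λ = −ln(0.87980159)/9.1017 = 0.014070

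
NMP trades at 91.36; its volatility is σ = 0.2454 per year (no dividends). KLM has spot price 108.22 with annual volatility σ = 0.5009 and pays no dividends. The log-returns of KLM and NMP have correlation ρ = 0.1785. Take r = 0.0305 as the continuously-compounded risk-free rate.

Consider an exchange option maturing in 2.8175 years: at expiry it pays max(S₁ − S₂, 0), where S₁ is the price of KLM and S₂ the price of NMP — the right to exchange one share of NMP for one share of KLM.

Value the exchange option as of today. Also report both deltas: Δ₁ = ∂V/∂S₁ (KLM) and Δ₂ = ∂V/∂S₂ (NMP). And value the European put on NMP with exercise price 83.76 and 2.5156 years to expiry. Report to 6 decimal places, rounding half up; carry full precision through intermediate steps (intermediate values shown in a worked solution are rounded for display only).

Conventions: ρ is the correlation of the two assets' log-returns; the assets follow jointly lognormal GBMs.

σ_eff = √(σ₁² + σ₂² − 2ρσ₁σ₂) = √(0.5009² + 0.2454² − 2·0.1785·0.5009·0.2454) = 0.516952
d₁ = (ln(S₁/S₂) + (q₂ − q₁ + σ_eff²/2)T) / (σ_eff√T) = (ln(108.22/91.36) + (0.0 − 0.0 + 0.133620)·2.8175) / 0.867725 = 0.629038
d₂ = d₁ − σ_eff√T = 0.629038 − 0.867725 = -0.238687
N(d₁) = 0.735338,  N(d₂) = 0.405674
V = S₁·e^{−q₁T}·N(d₁) − S₂·e^{−q₂T}·N(d₂) = 79.578259 − 37.062384 = 42.515875
Δ₁ = e^{−q₁T}·N(d₁) = 0.735338;  Δ₂ = −e^{−q₂T}·N(d₂) = -0.405674
[vanilla: NMP put K=83.76]
σ√T = 0.2454·√2.5156 = 0.389220
d₁ = (ln(S/K) + (r+σ²/2)T) / (σ√T) = (ln(91.36/83.76) + (0.0305+0.2454²/2)·2.5156) / 0.389220 = (0.086852 + 0.152472) / 0.389220 = 0.614881
d₂ = d₁ − σ√T = 0.614881 − 0.389220 = 0.225661
e^{−rT} = 0.926144
N(−d₁) = 0.269317,  N(−d₂) = 0.410733
price = K·e^{−rT}·N(−d₂) − S·N(−d₁) = 31.862086 − 24.604765 = 7.257321

exchange price = 42.515875
Δ1 = 0.735338
Δ2 = -0.405674
price(NMP put K=83.76) = 7.257321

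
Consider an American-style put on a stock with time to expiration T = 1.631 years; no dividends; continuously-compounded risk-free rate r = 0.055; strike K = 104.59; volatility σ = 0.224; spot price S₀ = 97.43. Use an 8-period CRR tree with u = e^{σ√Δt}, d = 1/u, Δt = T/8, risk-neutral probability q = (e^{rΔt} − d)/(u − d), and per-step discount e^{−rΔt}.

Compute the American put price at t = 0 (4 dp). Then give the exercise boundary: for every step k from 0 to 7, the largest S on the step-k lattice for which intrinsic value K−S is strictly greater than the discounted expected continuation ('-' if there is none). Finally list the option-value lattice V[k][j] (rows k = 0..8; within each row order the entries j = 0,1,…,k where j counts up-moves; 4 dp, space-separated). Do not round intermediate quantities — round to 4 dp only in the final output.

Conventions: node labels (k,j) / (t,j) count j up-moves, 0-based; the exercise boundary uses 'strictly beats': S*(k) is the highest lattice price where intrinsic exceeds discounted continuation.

Δt=0.20388  u=1.10643  d=0.90381  q=0.53039  discount=0.98885
step 8 (expiry): payoffs max(K−S,0) = 61.2099 51.4843 39.5783 25.0030 7.1600 0.0000 0.0000 0.0000 0.0000
step 7: (k=7,j=0): S=47.9972, K−S=56.5928, hold=55.4266 ⇒ V=56.5928 exercise | (k=7,j=1): S=58.7579, K−S=45.8321, hold=44.6658 ⇒ V=45.8321 exercise | (k=7,j=2): S=71.9311, K−S=32.6589, hold=31.4926 ⇒ V=32.6589 exercise | (k=7,j=3): S=88.0577, K−S=16.5323, hold=15.3660 ⇒ V=16.5323 exercise | (k=7,j=4): S=107.7998, K−S=0.0000, hold=3.3249 ⇒ V=3.3249 continue | (k=7,j=5): S=131.9680, K−S=0.0000, hold=0.0000 ⇒ V=0.0000 continue | (k=7,j=6): S=161.5545, K−S=0.0000, hold=0.0000 ⇒ V=0.0000 continue | (k=7,j=7): S=197.7741, K−S=0.0000, hold=0.0000 ⇒ V=0.0000 continue  boundary S*=88.0577
step 6: (k=6,j=0): S=53.1057, K−S=51.4843, hold=50.3181 ⇒ V=51.4843 exercise | (k=6,j=1): S=65.0117, K−S=39.5783, hold=38.4120 ⇒ V=39.5783 exercise | (k=6,j=2): S=79.5870, K−S=25.0030, hold=23.8368 ⇒ V=25.0030 exercise | (k=6,j=3): S=97.4300, K−S=7.1600, hold=9.4211 ⇒ V=9.4211 continue | (k=6,j=4): S=119.2733, K−S=0.0000, hold=1.5440 ⇒ V=1.5440 continue | (k=6,j=5): S=146.0137, K−S=0.0000, hold=0.0000 ⇒ V=0.0000 continue | (k=6,j=6): S=178.7493, K−S=0.0000, hold=0.0000 ⇒ V=0.0000 continue  boundary S*=79.5870
step 5: (k=5,j=0): S=58.7579, K−S=45.8321, hold=44.6658 ⇒ V=45.8321 exercise | (k=5,j=1): S=71.9311, K−S=32.6589, hold=31.4926 ⇒ V=32.6589 exercise | (k=5,j=2): S=88.0577, K−S=16.5323, hold=16.5519 ⇒ V=16.5519 continue | (k=5,j=3): S=107.7998, K−S=0.0000, hold=5.1847 ⇒ V=5.1847 continue | (k=5,j=4): S=131.9680, K−S=0.0000, hold=0.7170 ⇒ V=0.7170 continue | (k=5,j=5): S=161.5545, K−S=0.0000, hold=0.0000 ⇒ V=0.0000 continue  boundary S*=71.9311
step 4: (k=4,j=0): S=65.0117, K−S=39.5783, hold=38.4120 ⇒ V=39.5783 exercise | (k=4,j=1): S=79.5870, K−S=25.0030, hold=23.8471 ⇒ V=25.0030 exercise | (k=4,j=2): S=97.4300, K−S=7.1600, hold=10.4056 ⇒ V=10.4056 continue | (k=4,j=3): S=119.2733, K−S=0.0000, hold=2.7837 ⇒ V=2.7837 continue | (k=4,j=4): S=146.0137, K−S=0.0000, hold=0.3330 ⇒ V=0.3330 continue  boundary S*=79.5870
step 3: (k=3,j=0): S=71.9311, K−S=32.6589, hold=31.4926 ⇒ V=32.6589 exercise | (k=3,j=1): S=88.0577, K−S=16.5323, hold=17.0683 ⇒ V=17.0683 continue | (k=3,j=2): S=107.7998, K−S=0.0000, hold=6.2921 ⇒ V=6.2921 continue | (k=3,j=3): S=131.9680, K−S=0.0000, hold=1.4673 ⇒ V=1.4673 continue  boundary S*=71.9311
step 2: (k=2,j=0): S=79.5870, K−S=25.0030, hold=24.1179 ⇒ V=25.0030 exercise | (k=2,j=1): S=97.4300, K−S=7.1600, hold=11.2262 ⇒ V=11.2262 continue | (k=2,j=2): S=119.2733, K−S=0.0000, hold=3.6915 ⇒ V=3.6915 continue  boundary S*=79.5870
step 1: (k=1,j=0): S=88.0577, K−S=16.5323, hold=17.4986 ⇒ V=17.4986 continue | (k=1,j=1): S=107.7998, K−S=0.0000, hold=7.1493 ⇒ V=7.1493 continue  boundary S*=-
step 0: (k=0,j=0): S=97.4300, K−S=7.1600, hold=11.8756 ⇒ V=11.8756 continue  boundary S*=-

price = 11.8756
boundary = - - 79.5870 71.9311 79.5870 71.9311 79.5870 88.0577
tree:
11.8756
17.4986 7.1493
25.0030 11.2262 3.6915
32.6589 17.0683 6.2921 1.4673
39.5783 25.0030 10.4056 2.7837 0.3330
45.8321 32.6589 16.5519 5.1847 0.7170 0.0000
51.4843 39.5783 25.0030 9.4211 1.5440 0.0000 0.0000
56.5928 45.8321 32.6589 16.5323 3.3249 0.0000 0.0000 0.0000
61.2099 51.4843 39.5783 25.0030 7.1600 0.0000 0.0000 0.0000 0.0000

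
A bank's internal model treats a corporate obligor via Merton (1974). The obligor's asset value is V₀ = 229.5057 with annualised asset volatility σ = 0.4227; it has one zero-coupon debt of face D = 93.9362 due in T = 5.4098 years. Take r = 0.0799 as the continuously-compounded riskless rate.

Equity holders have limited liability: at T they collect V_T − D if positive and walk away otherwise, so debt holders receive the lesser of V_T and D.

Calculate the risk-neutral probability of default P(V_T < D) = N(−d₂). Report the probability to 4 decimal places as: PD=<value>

Equity is a call on the firm's assets struck at D = 93.9362:
d₁ = [ln(V₀/D) + (r + σ²/2)T] / (σ√T)
   = [ln(229.5057/93.9362) + (0.0799 + 0.5·0.4227²)·5.4098] / (0.4227·√5.4098)
   = [0.893312 + 0.915542] / 0.983157 = 1.839842
d₂ = d₁ − σ√T = 1.839842 − 0.983157 = 0.856685
risk-neutral PD = N(−d₂) = N(-0.856685) = 0.195809

PD=0.1958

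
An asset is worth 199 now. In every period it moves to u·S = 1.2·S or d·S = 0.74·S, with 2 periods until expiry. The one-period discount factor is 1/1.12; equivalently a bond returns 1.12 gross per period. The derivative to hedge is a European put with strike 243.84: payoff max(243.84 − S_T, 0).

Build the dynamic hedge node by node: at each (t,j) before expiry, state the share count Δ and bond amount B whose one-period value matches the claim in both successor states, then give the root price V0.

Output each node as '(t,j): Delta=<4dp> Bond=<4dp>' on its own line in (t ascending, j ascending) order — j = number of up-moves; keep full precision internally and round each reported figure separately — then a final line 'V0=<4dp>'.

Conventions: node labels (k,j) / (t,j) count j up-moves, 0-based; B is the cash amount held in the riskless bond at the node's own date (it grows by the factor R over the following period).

No-arbitrage ⇒ martingale measure with p* = (R−d)/(u−d) = 0.8261.
Expiry values: V(2,0)=134.8676, V(2,1)=67.1280, V(2,2)=0.0000
Node (1,0) S=147.2600: V=(p*·67.1280+(1−p*)·134.8676)/1.12=70.4543; Δ=(67.1280−134.8676)/(176.7120−108.9724)=-1.0000; B=V−Δ·S=217.7143
Node (1,1) S=238.8000: V=(p*·0.0000+(1−p*)·67.1280)/1.12=10.4236; Δ=(0.0000−67.1280)/(286.5600−176.7120)=-0.6111; B=V−Δ·S=156.3540
Node (0,0) S=199.0000: V=(p*·10.4236+(1−p*)·70.4543)/1.12=18.6283; Δ=(10.4236−70.4543)/(238.8000−147.2600)=-0.6558; B=V−Δ·S=149.1298
Check: Δ(0,0)·S0 + B(0,0) = 18.6283 = V0.

(0,0): Delta=-0.6558 Bond=149.1298
(1,0): Delta=-1.0000 Bond=217.7143
(1,1): Delta=-0.6111 Bond=156.3540
V0=18.6283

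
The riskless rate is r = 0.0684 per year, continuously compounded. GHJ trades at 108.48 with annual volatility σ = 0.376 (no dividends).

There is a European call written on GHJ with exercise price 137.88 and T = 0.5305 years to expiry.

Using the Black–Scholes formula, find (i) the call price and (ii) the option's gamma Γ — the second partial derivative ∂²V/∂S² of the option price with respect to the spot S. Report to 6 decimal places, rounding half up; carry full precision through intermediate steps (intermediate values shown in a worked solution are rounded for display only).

price = 4.341676
Γ = 0.011174

σ√T = 0.376·√0.5305 = 0.273861
d₁ = (ln(S/K) + (r+σ²/2)T) / (σ√T) = (ln(108.48/137.88) + (0.0684+0.376²/2)·0.5305) / 0.273861 = (-0.239818 + 0.073786) / 0.273861 = -0.606262
d₂ = d₁ − σ√T = -0.606262 − 0.273861 = -0.880124
e^{−rT} = 0.964364
N(d₁) = 0.272170,  N(d₂) = 0.189396
Call price V = S·N(d₁) − K·e^{−rT}·N(d₂) = 29.525034 − 25.183358 = 4.341676
φ(d₁) = (1/√(2π))·e^{−d₁²/2} = 0.331968
Γ = φ(d₁) / (S·σ·√T) = 0.011174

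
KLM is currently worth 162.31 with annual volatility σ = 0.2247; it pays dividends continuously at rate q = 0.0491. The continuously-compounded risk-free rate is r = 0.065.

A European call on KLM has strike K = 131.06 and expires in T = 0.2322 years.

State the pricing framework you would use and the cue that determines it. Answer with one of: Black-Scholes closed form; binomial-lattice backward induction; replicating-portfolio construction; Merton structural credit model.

Key observation: the strike-131.06 call on KLM is European-exercise on a continuously-modelled lognormal underlying, so its value is a single closed-form evaluation.

framework: Black-Scholes closed form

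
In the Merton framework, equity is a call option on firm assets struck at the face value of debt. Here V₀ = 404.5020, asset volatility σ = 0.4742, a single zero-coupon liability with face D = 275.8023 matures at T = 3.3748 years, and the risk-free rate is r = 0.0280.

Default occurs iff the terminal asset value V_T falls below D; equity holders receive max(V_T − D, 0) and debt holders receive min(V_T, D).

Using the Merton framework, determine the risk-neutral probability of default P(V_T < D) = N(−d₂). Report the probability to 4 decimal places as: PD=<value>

PD=0.4552

Work the structural quantities from V₀ = 404.5020 against face 275.8023:
d₁ = [ln(V₀/D) + (r + σ²/2)T] / (σ√T)
   = [ln(404.5020/275.8023) + (0.0280 + 0.5·0.4742²)·3.3748] / (0.4742·√3.3748)
   = [0.382972 + 0.473933] / 0.871135 = 0.983665
d₂ = d₁ − σ√T = 0.983665 − 0.871135 = 0.112530
risk-neutral PD = N(−d₂) = N(-0.112530) = 0.455202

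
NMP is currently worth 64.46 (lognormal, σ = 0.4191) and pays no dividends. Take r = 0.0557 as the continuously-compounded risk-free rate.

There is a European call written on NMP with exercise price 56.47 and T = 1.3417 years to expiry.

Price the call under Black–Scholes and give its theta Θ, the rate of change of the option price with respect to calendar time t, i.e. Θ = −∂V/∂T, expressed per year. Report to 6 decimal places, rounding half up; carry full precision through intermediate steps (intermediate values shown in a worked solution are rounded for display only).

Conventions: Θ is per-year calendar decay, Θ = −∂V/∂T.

σ√T = 0.4191·√1.3417 = 0.485451
d₁ = (ln(S/K) + (r+σ²/2)T) / (σ√T) = (ln(64.46/56.47) + (0.0557+0.4191²/2)·1.3417) / 0.485451 = (0.132335 + 0.192564) / 0.485451 = 0.669273
d₂ = d₁ − σ√T = 0.669273 − 0.485451 = 0.183822
e^{−rT} = 0.927992
N(d₁) = 0.748339,  N(d₂) = 0.572924
Call price V = S·N(d₁) − K·e^{−rT}·N(d₂) = 48.237959 − 30.023304 = 18.214655
φ(d₁) = (1/√(2π))·e^{−d₁²/2} = 0.318892
Θ = −S·φ(d₁)·σ/(2√T) − r·K·e^{−rT}·N(d₂) = −3.718727 − 1.672298 = -5.391025

price = 18.214655
Θ = -5.391025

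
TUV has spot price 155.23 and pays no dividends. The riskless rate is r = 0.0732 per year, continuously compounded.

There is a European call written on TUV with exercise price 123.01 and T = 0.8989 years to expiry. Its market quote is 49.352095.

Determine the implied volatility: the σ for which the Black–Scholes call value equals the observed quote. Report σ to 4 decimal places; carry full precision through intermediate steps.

sigma = 0.4817

At σ = 0.4817 the Black–Scholes value reproduces the quote:
σ√T = 0.4817·√0.8989 = 0.456701
d₁ = (ln(S/K) + (r+σ²/2)T) / (σ√T) = (ln(155.23/123.01) + (0.0732+0.4817²/2)·0.8989) / 0.456701 = (0.232642 + 0.170088) / 0.456701 = 0.881823
d₂ = d₁ − σ√T = 0.881823 − 0.456701 = 0.425122
e^{−rT} = 0.936319
N(d₁) = 0.811064,  N(d₂) = 0.664626
V = S·N(d₁) − K·e^{−rT}·N(d₂) = 125.901424 − 76.549329 = 49.352095 (matching the quote); vega is positive throughout, so no other σ reproduces this price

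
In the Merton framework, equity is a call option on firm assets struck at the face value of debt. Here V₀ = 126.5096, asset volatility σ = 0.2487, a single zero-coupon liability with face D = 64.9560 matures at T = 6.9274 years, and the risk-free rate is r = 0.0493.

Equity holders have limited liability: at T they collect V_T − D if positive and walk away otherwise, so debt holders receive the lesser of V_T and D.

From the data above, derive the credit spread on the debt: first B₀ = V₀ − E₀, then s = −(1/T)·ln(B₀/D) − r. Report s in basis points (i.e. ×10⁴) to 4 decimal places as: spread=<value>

spread=40.7815

With assets at 126.5096 and a single debt payment of 64.9560 at 6.9274 years:
d₁ = [ln(V₀/D) + (r + σ²/2)T] / (σ√T)
   = [ln(126.5096/64.9560) + (0.0493 + 0.5·0.2487²)·6.9274] / (0.2487·√6.9274)
   = [0.666608 + 0.555757] / 0.654577 = 1.867411
d₂ = d₁ − σ√T = 1.867411 − 0.654577 = 1.212833
N(d₁) = 0.969078,  N(d₂) = 0.887403,  e^(−rT) = 0.710689
E₀ = V₀·N(d₁) − D·e^(−rT)·N(d₂)
   = 126.5096·0.969078 − 64.9560·0.710689·0.887403 = 81.632020
B₀ = V₀ − E₀ = 126.5096 − 81.632020 = 44.877580
spread = −(1/T)·ln(B₀/D) − r = −(1/6.9274)·ln(44.877580/64.9560) − 0.0493 = 0.00407815
in basis points: 0.00407815 × 10⁴ = 40.7815 bp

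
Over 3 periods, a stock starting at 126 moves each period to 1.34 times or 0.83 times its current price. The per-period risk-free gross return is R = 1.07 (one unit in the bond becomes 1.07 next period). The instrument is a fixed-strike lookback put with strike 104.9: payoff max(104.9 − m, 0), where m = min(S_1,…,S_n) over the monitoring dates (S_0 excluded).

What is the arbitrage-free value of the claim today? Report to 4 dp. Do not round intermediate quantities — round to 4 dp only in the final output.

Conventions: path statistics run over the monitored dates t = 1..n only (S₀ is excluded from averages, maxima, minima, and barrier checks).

price = 5.9932

With p* = (R−d)/(u−d) = 0.4706, sum probability × payoff across the paths and divide by R^3.
Enumerate all 2^3 = 8 price paths (U = up ×1.34, D = down ×0.83); each path with k up-moves has probability p*^k·(1−p*)^(3−k).
DDD: m=72.0452, payoff=32.8548, prob=0.148382
UDD: m=116.3139, payoff=0.0000, prob=0.131895
DUD: m=104.5800, payoff=0.3200, prob=0.131895
UUD: m=168.8400, payoff=0.0000, prob=0.117240
DDU: m=86.8014, payoff=18.0986, prob=0.131895
UDU: m=140.1372, payoff=0.0000, prob=0.117240
DUU: m=104.5800, payoff=0.3200, prob=0.117240
UUU: m=168.8400, payoff=0.0000, prob=0.104213
Price = Σ prob·payoff / R^3 = 7.341899 / 1.225043 = 5.9932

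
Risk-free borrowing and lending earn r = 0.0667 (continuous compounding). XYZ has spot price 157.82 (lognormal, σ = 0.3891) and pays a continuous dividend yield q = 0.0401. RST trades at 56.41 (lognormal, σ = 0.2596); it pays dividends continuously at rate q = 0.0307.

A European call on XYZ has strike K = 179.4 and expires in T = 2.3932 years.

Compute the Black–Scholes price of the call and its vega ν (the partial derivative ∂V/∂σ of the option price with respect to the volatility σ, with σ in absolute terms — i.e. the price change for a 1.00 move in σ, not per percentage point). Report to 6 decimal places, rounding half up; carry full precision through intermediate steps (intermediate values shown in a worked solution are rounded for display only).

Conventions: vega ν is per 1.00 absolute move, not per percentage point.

σ√T = 0.3891·√2.3932 = 0.601937
d₁ = (ln(S/K) + (r−q+σ²/2)T) / (σ√T) = (ln(157.82/179.4) + (0.0667−0.0401+0.3891²/2)·2.3932) / 0.601937 = (-0.128163 + 0.244823) / 0.601937 = 0.193808
d₂ = d₁ − σ√T = 0.193808 − 0.601937 = -0.408129
e^{−rT} = 0.852462
e^{−qT} = 0.908494
N(d₁) = 0.576837,  N(d₂) = 0.341590
Call price V = S·e^{−qT}·N(d₁) − K·e^{−rT}·N(d₂) = 82.705995 − 52.239890 = 30.466105
φ(d₁) = (1/√(2π))·e^{−d₁²/2} = 0.391520
ν = S·e^{−qT}·φ(d₁)·√T = 86.841464

price = 30.466105
ν = 86.841464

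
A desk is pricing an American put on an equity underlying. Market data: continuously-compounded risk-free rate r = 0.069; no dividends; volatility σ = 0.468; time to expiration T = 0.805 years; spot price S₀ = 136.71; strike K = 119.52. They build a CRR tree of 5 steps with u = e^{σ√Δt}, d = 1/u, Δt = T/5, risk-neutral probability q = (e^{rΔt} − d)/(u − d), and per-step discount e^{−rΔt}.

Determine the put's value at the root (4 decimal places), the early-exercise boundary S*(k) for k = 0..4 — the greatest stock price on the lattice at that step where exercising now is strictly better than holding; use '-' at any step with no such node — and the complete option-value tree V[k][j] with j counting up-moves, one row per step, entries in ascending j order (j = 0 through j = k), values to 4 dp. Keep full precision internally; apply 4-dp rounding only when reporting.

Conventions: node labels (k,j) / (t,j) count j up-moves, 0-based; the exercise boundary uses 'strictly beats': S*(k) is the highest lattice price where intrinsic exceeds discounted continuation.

price = 11.6282
boundary = - - - 77.8287 93.9059
tree:
11.6282
18.4205 4.6198
28.3062 8.2550 0.8319
41.6913 14.6202 1.6264 0.0000
55.0161 25.6141 3.1794 0.0000 0.0000
66.0596 41.6913 6.2156 0.0000 0.0000 0.0000

Δt=0.16100  u=1.20657  d=0.82879  q=0.48276  discount=0.98895
step 5 (expiry): payoffs max(K−S,0) = 66.0596 41.6913 6.2156 0.0000 0.0000 0.0000
step 4: (k=4,j=0): S=64.5039, K−S=55.0161, hold=53.6957 ⇒ V=55.0161 exercise | (k=4,j=1): S=93.9059, K−S=25.6141, hold=24.2937 ⇒ V=25.6141 exercise | (k=4,j=2): S=136.7100, K−S=0.0000, hold=3.1794 ⇒ V=3.1794 continue | (k=4,j=3): S=199.0249, K−S=0.0000, hold=0.0000 ⇒ V=0.0000 continue | (k=4,j=4): S=289.7441, K−S=0.0000, hold=0.0000 ⇒ V=0.0000 continue  boundary S*=93.9059
step 3: (k=3,j=0): S=77.8287, K−S=41.6913, hold=40.3709 ⇒ V=41.6913 exercise | (k=3,j=1): S=113.3044, K−S=6.2156, hold=14.6202 ⇒ V=14.6202 continue | (k=3,j=2): S=164.9506, K−S=0.0000, hold=1.6264 ⇒ V=1.6264 continue | (k=3,j=3): S=240.1381, K−S=0.0000, hold=0.0000 ⇒ V=0.0000 continue  boundary S*=77.8287
step 2: (k=2,j=0): S=93.9059, K−S=25.6141, hold=28.3062 ⇒ V=28.3062 continue | (k=2,j=1): S=136.7100, K−S=0.0000, hold=8.2550 ⇒ V=8.2550 continue | (k=2,j=2): S=199.0249, K−S=0.0000, hold=0.8319 ⇒ V=0.8319 continue  boundary S*=-
step 1: (k=1,j=0): S=113.3044, K−S=6.2156, hold=18.4205 ⇒ V=18.4205 continue | (k=1,j=1): S=164.9506, K−S=0.0000, hold=4.6198 ⇒ V=4.6198 continue  boundary S*=-
step 0: (k=0,j=0): S=136.7100, K−S=0.0000, hold=11.6282 ⇒ V=11.6282 continue  boundary S*=-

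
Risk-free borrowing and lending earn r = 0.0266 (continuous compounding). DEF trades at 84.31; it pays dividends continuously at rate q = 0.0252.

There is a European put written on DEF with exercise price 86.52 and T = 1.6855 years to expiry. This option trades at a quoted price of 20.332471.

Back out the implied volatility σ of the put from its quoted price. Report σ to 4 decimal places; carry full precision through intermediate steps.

sigma = 0.4640

At σ = 0.4640 the Black–Scholes value reproduces the quote:
σ√T = 0.464·√1.6855 = 0.602396
d₁ = (ln(S/K) + (r−q+σ²/2)T) / (σ√T) = (ln(84.31/86.52) + (0.0266−0.0252+0.464²/2)·1.6855) / 0.602396 = (-0.025875 + 0.183800) / 0.602396 = 0.262162
d₂ = d₁ − σ√T = 0.262162 − 0.602396 = -0.340235
e^{−rT} = 0.956156
e^{−qT} = 0.958415
N(−d₁) = 0.396598,  N(−d₂) = 0.633160
V = K·e^{−rT}·N(−d₂) − S·e^{−qT}·N(−d₁) = 52.379187 − 32.046716 = 20.332471 (the quoted price), and the Black–Scholes price is strictly increasing in σ, so σ is unique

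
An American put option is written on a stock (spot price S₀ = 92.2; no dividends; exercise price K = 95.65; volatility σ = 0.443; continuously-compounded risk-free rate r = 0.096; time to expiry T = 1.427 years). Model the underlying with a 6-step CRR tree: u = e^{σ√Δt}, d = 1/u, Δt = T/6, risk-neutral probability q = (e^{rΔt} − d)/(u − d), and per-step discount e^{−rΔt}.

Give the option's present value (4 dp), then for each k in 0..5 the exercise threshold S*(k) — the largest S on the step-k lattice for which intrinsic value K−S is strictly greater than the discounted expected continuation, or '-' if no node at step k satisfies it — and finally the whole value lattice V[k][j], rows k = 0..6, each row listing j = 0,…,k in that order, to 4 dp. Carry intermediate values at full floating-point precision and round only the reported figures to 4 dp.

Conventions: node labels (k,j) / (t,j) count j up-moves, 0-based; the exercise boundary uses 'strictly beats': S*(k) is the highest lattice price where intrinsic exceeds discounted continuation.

price = 16.0786
boundary = - - 59.8520 48.2228 59.8520 74.2856
tree:
16.0786
24.4322 8.4431
35.7980 14.1618 3.0975
47.4272 23.0265 5.9250 0.4046
56.7969 35.7980 11.2811 0.8265 0.0000
64.3460 47.4272 21.3644 1.6886 0.0000 0.0000
70.4284 56.7969 35.7980 3.4500 0.0000 0.0000 0.0000

Δt=0.23783  u=1.24116  d=0.80570  q=0.49923  discount=0.97743
step 6 (expiry): payoffs max(K−S,0) = 70.4284 56.7969 35.7980 3.4500 0.0000 0.0000 0.0000
step 5: (k=5,j=0): S=31.3040, K−S=64.3460, hold=62.1869 ⇒ V=64.3460 exercise | (k=5,j=1): S=48.2228, K−S=47.4272, hold=45.2681 ⇒ V=47.4272 exercise | (k=5,j=2): S=74.2856, K−S=21.3644, hold=19.2053 ⇒ V=21.3644 exercise | (k=5,j=3): S=114.4346, K−S=0.0000, hold=1.6886 ⇒ V=1.6886 continue | (k=5,j=4): S=176.2827, K−S=0.0000, hold=0.0000 ⇒ V=0.0000 continue | (k=5,j=5): S=271.5578, K−S=0.0000, hold=0.0000 ⇒ V=0.0000 continue  boundary S*=74.2856
step 4: (k=4,j=0): S=38.8531, K−S=56.7969, hold=54.6377 ⇒ V=56.7969 exercise | (k=4,j=1): S=59.8520, K−S=35.7980, hold=33.6389 ⇒ V=35.7980 exercise | (k=4,j=2): S=92.2000, K−S=3.4500, hold=11.2811 ⇒ V=11.2811 continue | (k=4,j=3): S=142.0311, K−S=0.0000, hold=0.8265 ⇒ V=0.8265 continue | (k=4,j=4): S=218.7943, K−S=0.0000, hold=0.0000 ⇒ V=0.0000 continue  boundary S*=59.8520
step 3: (k=3,j=0): S=48.2228, K−S=47.4272, hold=45.2681 ⇒ V=47.4272 exercise | (k=3,j=1): S=74.2856, K−S=21.3644, hold=23.0265 ⇒ V=23.0265 continue | (k=3,j=2): S=114.4346, K−S=0.0000, hold=5.9250 ⇒ V=5.9250 continue | (k=3,j=3): S=176.2827, K−S=0.0000, hold=0.4046 ⇒ V=0.4046 continue  boundary S*=48.2228
step 2: (k=2,j=0): S=59.8520, K−S=35.7980, hold=34.4500 ⇒ V=35.7980 exercise | (k=2,j=1): S=92.2000, K−S=3.4500, hold=14.1618 ⇒ V=14.1618 continue | (k=2,j=2): S=142.0311, K−S=0.0000, hold=3.0975 ⇒ V=3.0975 continue  boundary S*=59.8520
step 1: (k=1,j=0): S=74.2856, K−S=21.3644, hold=24.4322 ⇒ V=24.4322 continue | (k=1,j=1): S=114.4346, K−S=0.0000, hold=8.4431 ⇒ V=8.4431 continue  boundary S*=-
step 0: (k=0,j=0): S=92.2000, K−S=3.4500, hold=16.0786 ⇒ V=16.0786 continue  boundary S*=-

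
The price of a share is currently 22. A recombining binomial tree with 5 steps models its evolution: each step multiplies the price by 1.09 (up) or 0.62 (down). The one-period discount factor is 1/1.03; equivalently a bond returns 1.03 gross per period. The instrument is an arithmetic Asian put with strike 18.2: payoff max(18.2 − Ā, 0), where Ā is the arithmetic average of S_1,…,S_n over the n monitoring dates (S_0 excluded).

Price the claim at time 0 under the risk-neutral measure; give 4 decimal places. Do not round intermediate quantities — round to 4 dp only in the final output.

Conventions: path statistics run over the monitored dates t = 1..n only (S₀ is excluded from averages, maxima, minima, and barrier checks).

price = 0.5234

Under the martingale measure an up-move has probability p* = 0.8723; value the claim as the probability-weighted average of per-path payoffs, discounted 5 periods at R = 1.03.
Enumerate all 2^5 = 32 price paths (U = up ×1.09, D = down ×0.62); each path with k up-moves has probability p*^k·(1−p*)^(5−k).
DDDDD: Ā=6.5213, payoff=11.6787, prob=0.000034
UDDDD: Ā=11.4648, payoff=6.7352, prob=0.000232
DUDDD: Ā=9.3968, payoff=8.8032, prob=0.000232
UUDDD: Ā=16.5202, payoff=1.6798, prob=0.001583
DDUDD: Ā=8.1146, payoff=10.0854, prob=0.000232
UDUDD: Ā=14.2661, payoff=3.9339, prob=0.001583
DUUDD: Ā=12.1981, payoff=6.0019, prob=0.001583
UUUDD: Ā=21.4450, payoff=0.0000, prob=0.010818
DDDUD: Ā=7.3197, payoff=10.8803, prob=0.000232
UDDUD: Ā=12.8685, payoff=5.3315, prob=0.001583
DUDUD: Ā=10.8005, payoff=7.3995, prob=0.001583
UUDUD: Ā=18.9880, payoff=0.0000, prob=0.010818
DDUUD: Ā=9.5183, payoff=8.6817, prob=0.001583
UDUUD: Ā=16.7339, payoff=1.4661, prob=0.010818
DUUUD: Ā=14.6659, payoff=3.5341, prob=0.010818
UUUUD: Ā=25.7835, payoff=0.0000, prob=0.073926
DDDDU: Ā=6.8268, payoff=11.3732, prob=0.000232
UDDDU: Ā=12.0020, payoff=6.1980, prob=0.001583
DUDDU: Ā=9.9340, payoff=8.2660, prob=0.001583
UUDDU: Ā=17.4646, payoff=0.7354, prob=0.010818
DDUDU: Ā=8.6519, payoff=9.5481, prob=0.001583
UDUDU: Ā=15.2105, payoff=2.9895, prob=0.010818
DUUDU: Ā=13.1425, payoff=5.0575, prob=0.010818
UUUDU: Ā=23.1054, payoff=0.0000, prob=0.073926
DDDUU: Ā=7.8569, payoff=10.3431, prob=0.001583
UDDUU: Ā=13.8130, payoff=4.3870, prob=0.010818
DUDUU: Ā=11.7450, payoff=6.4550, prob=0.010818
UUDUU: Ā=20.6484, payoff=0.0000, prob=0.073926
DDUUU: Ā=10.4628, payoff=7.7372, prob=0.010818
UDUUU: Ā=18.3943, payoff=0.0000, prob=0.073926
DUUUU: Ā=16.3263, payoff=1.8737, prob=0.073926
UUUUU: Ā=28.7027, payoff=0.0000, prob=0.505161
Price = Σ prob·payoff / R^5 = 0.606790 / 1.159274 = 0.5234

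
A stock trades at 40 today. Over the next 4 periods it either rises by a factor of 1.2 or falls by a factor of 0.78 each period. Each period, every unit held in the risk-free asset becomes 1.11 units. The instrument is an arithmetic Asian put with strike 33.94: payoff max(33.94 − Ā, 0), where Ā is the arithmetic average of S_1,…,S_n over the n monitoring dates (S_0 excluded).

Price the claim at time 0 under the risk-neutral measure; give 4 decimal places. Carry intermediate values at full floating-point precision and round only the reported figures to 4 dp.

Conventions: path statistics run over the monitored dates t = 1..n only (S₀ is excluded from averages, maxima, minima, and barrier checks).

No-arbitrage gives p* = (R−d)/(u−d) = 0.7857: enumerate every path, weight its payoff by its p*-probability, and discount by R^4.
Enumerate all 2^4 = 16 price paths (U = up ×1.2, D = down ×0.78); each path with k up-moves has probability p*^k·(1−p*)^(4−k).
DDDD: Ā=22.3310, payoff=11.6090, prob=0.002108
UDDD: Ā=34.3554, payoff=0.0000, prob=0.007731
DUDD: Ā=30.1554, payoff=3.7846, prob=0.007731
UUDD: Ā=46.3930, payoff=0.0000, prob=0.028348
DDUD: Ā=26.8794, payoff=7.0606, prob=0.007731
UDUD: Ā=41.3530, payoff=0.0000, prob=0.028348
DUUD: Ā=37.1530, payoff=0.0000, prob=0.028348
UUUD: Ā=57.1584, payoff=0.0000, prob=0.103941
DDDU: Ā=24.3241, payoff=9.6159, prob=0.007731
UDDU: Ā=37.4218, payoff=0.0000, prob=0.028348
DUDU: Ā=33.2218, payoff=0.7182, prob=0.028348
UUDU: Ā=51.1104, payoff=0.0000, prob=0.103941
DDUU: Ā=29.9458, payoff=3.9942, prob=0.028348
UDUU: Ā=46.0704, payoff=0.0000, prob=0.103941
DUUU: Ā=41.8704, payoff=0.0000, prob=0.103941
UUUU: Ā=64.4160, payoff=0.0000, prob=0.381117
Price = Σ prob·payoff / R^4 = 0.316252 / 1.518070 = 0.2083

price = 0.2083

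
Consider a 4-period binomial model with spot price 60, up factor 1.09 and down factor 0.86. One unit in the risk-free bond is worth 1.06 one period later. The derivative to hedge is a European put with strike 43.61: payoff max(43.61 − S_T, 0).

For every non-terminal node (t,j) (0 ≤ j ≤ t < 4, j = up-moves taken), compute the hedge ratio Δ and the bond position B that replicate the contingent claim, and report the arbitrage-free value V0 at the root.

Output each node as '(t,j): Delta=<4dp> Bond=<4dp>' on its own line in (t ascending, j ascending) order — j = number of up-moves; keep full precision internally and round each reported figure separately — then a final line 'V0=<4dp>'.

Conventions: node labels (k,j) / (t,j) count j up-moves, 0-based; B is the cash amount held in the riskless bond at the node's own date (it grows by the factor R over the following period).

Arbitrage-free pricing uses the up-move probability p* = (R−d)/(u−d) = 0.8696, discounting each step at R = 1.06.
At maturity the claim pays: V(4,0)=10.7895, V(4,1)=2.0119, V(4,2)=0.0000, V(4,3)=0.0000, V(4,4)=0.0000
Node (3,0) S=38.1634: V=(p*·2.0119+(1−p*)·10.7895)/1.06=2.9781; Δ=(2.0119−10.7895)/(41.5981−32.8205)=-1.0000; B=V−Δ·S=41.1415
Node (3,1) S=48.3698: V=(p*·0.0000+(1−p*)·2.0119)/1.06=0.2476; Δ=(0.0000−2.0119)/(52.7231−41.5981)=-0.1808; B=V−Δ·S=8.9951
Node (3,2) S=61.3060: V=(p*·0.0000+(1−p*)·0.0000)/1.06=0.0000; Δ=(0.0000−0.0000)/(66.8235−52.7231)=0.0000; B=V−Δ·S=0.0000
Node (3,3) S=77.7017: V=(p*·0.0000+(1−p*)·0.0000)/1.06=0.0000; Δ=(0.0000−0.0000)/(84.6949−66.8235)=0.0000; B=V−Δ·S=0.0000
Node (2,0) S=44.3760: V=(p*·0.2476+(1−p*)·2.9781)/1.06=0.5696; Δ=(0.2476−2.9781)/(48.3698−38.1634)=-0.2675; B=V−Δ·S=12.4416
Node (2,1) S=56.2440: V=(p*·0.0000+(1−p*)·0.2476)/1.06=0.0305; Δ=(0.0000−0.2476)/(61.3060−48.3698)=-0.0191; B=V−Δ·S=1.1069
Node (2,2) S=71.2860: V=(p*·0.0000+(1−p*)·0.0000)/1.06=0.0000; Δ=(0.0000−0.0000)/(77.7017−61.3060)=0.0000; B=V−Δ·S=0.0000
Node (1,0) S=51.6000: V=(p*·0.0305+(1−p*)·0.5696)/1.06=0.0951; Δ=(0.0305−0.5696)/(56.2440−44.3760)=-0.0454; B=V−Δ·S=2.4390
Node (1,1) S=65.4000: V=(p*·0.0000+(1−p*)·0.0305)/1.06=0.0037; Δ=(0.0000−0.0305)/(71.2860−56.2440)=-0.0020; B=V−Δ·S=0.1362
Node (0,0) S=60.0000: V=(p*·0.0037+(1−p*)·0.0951)/1.06=0.0148; Δ=(0.0037−0.0951)/(65.4000−51.6000)=-0.0066; B=V−Δ·S=0.4119
Sanity check at the root: Δ(0,0)·S0 + B(0,0) reproduces V0 = 0.0148.

(0,0): Delta=-0.0066 Bond=0.4119
(1,0): Delta=-0.0454 Bond=2.4390
(1,1): Delta=-0.0020 Bond=0.1362
(2,0): Delta=-0.2675 Bond=12.4416
(2,1): Delta=-0.0191 Bond=1.1069
(2,2): Delta=0.0000 Bond=0.0000
(3,0): Delta=-1.0000 Bond=41.1415
(3,1): Delta=-0.1808 Bond=8.9951
(3,2): Delta=0.0000 Bond=0.0000
(3,3): Delta=0.0000 Bond=0.0000
V0=0.0148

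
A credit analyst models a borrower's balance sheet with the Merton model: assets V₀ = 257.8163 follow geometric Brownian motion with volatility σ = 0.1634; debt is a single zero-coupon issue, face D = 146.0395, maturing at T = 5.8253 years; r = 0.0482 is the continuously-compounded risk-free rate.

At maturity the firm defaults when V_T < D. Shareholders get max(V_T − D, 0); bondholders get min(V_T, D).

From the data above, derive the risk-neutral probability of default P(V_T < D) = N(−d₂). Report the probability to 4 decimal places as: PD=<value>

PD=0.0252

With assets at 257.8163 and a single debt payment of 146.0395 at 5.8253 years:
d₁ = [ln(V₀/D) + (r + σ²/2)T] / (σ√T)
   = [ln(257.8163/146.0395) + (0.0482 + 0.5·0.1634²)·5.8253] / (0.1634·√5.8253)
   = [0.568370 + 0.358546] / 0.394377 = 2.350332
d₂ = d₁ − σ√T = 2.350332 − 0.394377 = 1.955955
risk-neutral PD = N(−d₂) = N(-1.955955) = 0.025235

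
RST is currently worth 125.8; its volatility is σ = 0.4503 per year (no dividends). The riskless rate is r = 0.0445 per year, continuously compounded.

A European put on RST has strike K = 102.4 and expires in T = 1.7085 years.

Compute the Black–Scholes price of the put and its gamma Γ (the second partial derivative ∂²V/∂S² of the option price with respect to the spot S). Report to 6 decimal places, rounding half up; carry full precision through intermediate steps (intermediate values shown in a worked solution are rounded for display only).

price = 12.862954
Γ = 0.003996

σ√T = 0.4503·√1.7085 = 0.588585
d₁ = (ln(S/K) + (r+σ²/2)T) / (σ√T) = (ln(125.8/102.4) + (0.0445+0.4503²/2)·1.7085) / 0.588585 = (0.205807 + 0.249245) / 0.588585 = 0.773127
d₂ = d₁ − σ√T = 0.773127 − 0.588585 = 0.184542
e^{−rT} = 0.926790
N(−d₁) = 0.219724,  N(−d₂) = 0.426794
Put price V = K·e^{−rT}·N(−d₂) − S·N(−d₁) = 40.504183 − 27.641229 = 12.862954
φ(d₁) = (1/√(2π))·e^{−d₁²/2} = 0.295880
Γ = φ(d₁) / (S·σ·√T) = 0.003996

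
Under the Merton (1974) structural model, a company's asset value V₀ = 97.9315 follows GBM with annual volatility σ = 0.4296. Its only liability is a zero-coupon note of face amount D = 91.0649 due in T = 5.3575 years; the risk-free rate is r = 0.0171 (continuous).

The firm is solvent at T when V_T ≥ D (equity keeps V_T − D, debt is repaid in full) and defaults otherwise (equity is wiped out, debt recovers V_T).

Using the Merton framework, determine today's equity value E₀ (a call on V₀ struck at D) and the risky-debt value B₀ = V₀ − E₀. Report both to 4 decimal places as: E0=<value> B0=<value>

Apply the equity-as-call identities (strike 91.0649, horizon 5.3575 years):
d₁ = [ln(V₀/D) + (r + σ²/2)T] / (σ√T)
   = [ln(97.9315/91.0649) + (0.0171 + 0.5·0.4296²)·5.3575] / (0.4296·√5.3575)
   = [0.072696 + 0.585993] / 0.994364 = 0.662422
d₂ = d₁ − σ√T = 0.662422 − 0.994364 = -0.331942
N(d₁) = 0.746150,  N(d₂) = 0.369967,  e^(−rT) = 0.912458
E₀ = V₀·N(d₁) − D·e^(−rT)·N(d₂)
   = 97.9315·0.746150 − 91.0649·0.912458·0.369967 = 42.329957
B₀ = V₀ − E₀ = 97.9315 − 42.329957 = 55.601543

E0=42.3300 B0=55.6015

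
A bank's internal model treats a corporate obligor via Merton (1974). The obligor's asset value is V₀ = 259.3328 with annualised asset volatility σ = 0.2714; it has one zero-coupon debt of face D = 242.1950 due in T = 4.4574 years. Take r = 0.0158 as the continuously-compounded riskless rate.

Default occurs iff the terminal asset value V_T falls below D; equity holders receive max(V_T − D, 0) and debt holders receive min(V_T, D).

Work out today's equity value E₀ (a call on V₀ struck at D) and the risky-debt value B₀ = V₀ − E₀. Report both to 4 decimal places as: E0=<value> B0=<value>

Work the structural quantities from V₀ = 259.3328 against face 242.1950:
d₁ = [ln(V₀/D) + (r + σ²/2)T] / (σ√T)
   = [ln(259.3328/242.1950) + (0.0158 + 0.5·0.2714²)·4.4574] / (0.2714·√4.4574)
   = [0.068369 + 0.234588] / 0.572995 = 0.528726
d₂ = d₁ − σ√T = 0.528726 − 0.572995 = -0.044268
N(d₁) = 0.701502,  N(d₂) = 0.482345,  e^(−rT) = 0.931996
E₀ = V₀·N(d₁) − D·e^(−rT)·N(d₂)
   = 259.3328·0.701502 − 242.1950·0.931996·0.482345 = 73.045321
B₀ = V₀ − E₀ = 259.3328 − 73.045321 = 186.287479

E0=73.0453 B0=186.2875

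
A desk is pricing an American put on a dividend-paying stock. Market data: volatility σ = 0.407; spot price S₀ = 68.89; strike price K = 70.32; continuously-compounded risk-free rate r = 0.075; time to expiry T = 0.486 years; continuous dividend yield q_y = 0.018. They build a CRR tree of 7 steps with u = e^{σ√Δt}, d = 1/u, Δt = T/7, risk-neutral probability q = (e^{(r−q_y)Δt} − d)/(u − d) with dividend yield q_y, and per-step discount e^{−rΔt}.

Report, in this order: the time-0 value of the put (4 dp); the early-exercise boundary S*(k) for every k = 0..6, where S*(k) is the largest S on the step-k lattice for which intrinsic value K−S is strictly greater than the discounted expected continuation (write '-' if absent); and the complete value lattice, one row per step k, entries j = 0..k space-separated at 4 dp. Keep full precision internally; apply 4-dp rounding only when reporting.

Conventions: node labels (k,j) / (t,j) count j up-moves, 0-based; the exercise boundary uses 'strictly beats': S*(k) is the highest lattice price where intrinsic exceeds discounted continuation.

price = 7.8918
boundary = - - - 49.9382 44.8599 49.9382 55.5914
tree:
7.8918
11.2176 4.5370
15.4156 6.9964 2.0424
20.3818 10.4448 3.5054 0.5516
25.4601 14.9704 5.8767 1.0909 0.0000
30.0220 20.3818 9.5346 2.1572 0.0000 0.0000
34.1199 25.4601 14.7286 4.2658 0.0000 0.0000 0.0000
37.8012 30.0220 20.3818 8.4355 0.0000 0.0000 0.0000 0.0000

params: Δt=0.06943 u=1.11320 d=0.89831 q=0.49167 e^(-rΔt)=0.99481
t_7 payoffs: 37.8012 30.0220 20.3818 8.4355 0.0000 0.0000 0.0000 0.0000
t_6: node(6,0) S=36.2001 payoff=34.1199 vs cont=33.7999 → 34.1199 [stop]  node(6,1) S=44.8599 payoff=25.4601 vs cont=25.1509 → 25.4601 [stop]  node(6,2) S=55.5914 payoff=14.7286 vs cont=14.4329 → 14.7286 [stop]  node(6,3) S=68.8900 payoff=1.4300 vs cont=4.2658 → 4.2658 [wait]  node(6,4) S=85.3700 payoff=0.0000 vs cont=0.0000 → 0.0000 [wait]  node(6,5) S=105.7923 payoff=0.0000 vs cont=0.0000 → 0.0000 [wait]  node(6,6) S=131.1001 payoff=0.0000 vs cont=0.0000 → 0.0000 [wait]  ⇒ S*(6)=55.5914
t_5: node(5,0) S=40.2980 payoff=30.0220 vs cont=29.7071 → 30.0220 [stop]  node(5,1) S=49.9382 payoff=20.3818 vs cont=20.0790 → 20.3818 [stop]  node(5,2) S=61.8845 payoff=8.4355 vs cont=9.5346 → 9.5346 [wait]  node(5,3) S=76.6886 payoff=0.0000 vs cont=2.1572 → 2.1572 [wait]  node(5,4) S=95.0341 payoff=0.0000 vs cont=0.0000 → 0.0000 [wait]  node(5,5) S=117.7683 payoff=0.0000 vs cont=0.0000 → 0.0000 [wait]  ⇒ S*(5)=49.9382
t_4: node(4,0) S=44.8599 payoff=25.4601 vs cont=25.1509 → 25.4601 [stop]  node(4,1) S=55.5914 payoff=14.7286 vs cont=14.9704 → 14.9704 [wait]  node(4,2) S=68.8900 payoff=1.4300 vs cont=5.8767 → 5.8767 [wait]  node(4,3) S=85.3700 payoff=0.0000 vs cont=1.0909 → 1.0909 [wait]  node(4,4) S=105.7923 payoff=0.0000 vs cont=0.0000 → 0.0000 [wait]  ⇒ S*(4)=44.8599
t_3: node(3,0) S=49.9382 payoff=20.3818 vs cont=20.1972 → 20.3818 [stop]  node(3,1) S=61.8845 payoff=8.4355 vs cont=10.4448 → 10.4448 [wait]  node(3,2) S=76.6886 payoff=0.0000 vs cont=3.5054 → 3.5054 [wait]  node(3,3) S=95.0341 payoff=0.0000 vs cont=0.5516 → 0.5516 [wait]  ⇒ S*(3)=49.9382
t_2: node(2,0) S=55.5914 payoff=14.7286 vs cont=15.4156 → 15.4156 [wait]  node(2,1) S=68.8900 payoff=1.4300 vs cont=6.9964 → 6.9964 [wait]  node(2,2) S=85.3700 payoff=0.0000 vs cont=2.0424 → 2.0424 [wait]  ⇒ S*(2)=-
t_1: node(1,0) S=61.8845 payoff=8.4355 vs cont=11.2176 → 11.2176 [wait]  node(1,1) S=76.6886 payoff=0.0000 vs cont=4.5370 → 4.5370 [wait]  ⇒ S*(1)=-
t_0: node(0,0) S=68.8900 payoff=1.4300 vs cont=7.8918 → 7.8918 [wait]  ⇒ S*(0)=-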